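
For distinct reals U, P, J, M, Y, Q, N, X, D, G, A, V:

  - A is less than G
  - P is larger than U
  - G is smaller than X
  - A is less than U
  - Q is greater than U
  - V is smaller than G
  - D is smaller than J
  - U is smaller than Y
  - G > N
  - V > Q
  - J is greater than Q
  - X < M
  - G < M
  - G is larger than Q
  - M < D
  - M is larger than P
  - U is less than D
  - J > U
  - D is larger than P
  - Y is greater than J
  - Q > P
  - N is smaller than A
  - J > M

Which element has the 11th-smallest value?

Chaining the given pairs: N < A < U < P < Q < V < G < X < M < D < J < Y.
The 11th smallest is J.

J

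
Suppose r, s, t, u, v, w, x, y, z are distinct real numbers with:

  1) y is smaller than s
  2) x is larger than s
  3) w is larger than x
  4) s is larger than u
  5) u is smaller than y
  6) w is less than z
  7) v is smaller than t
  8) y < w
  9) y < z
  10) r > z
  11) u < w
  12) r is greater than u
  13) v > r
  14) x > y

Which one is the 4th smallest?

x

Chaining the given pairs: u < y < s < x < w < z < r < v < t.
Counting 4 from the smallest end gives x.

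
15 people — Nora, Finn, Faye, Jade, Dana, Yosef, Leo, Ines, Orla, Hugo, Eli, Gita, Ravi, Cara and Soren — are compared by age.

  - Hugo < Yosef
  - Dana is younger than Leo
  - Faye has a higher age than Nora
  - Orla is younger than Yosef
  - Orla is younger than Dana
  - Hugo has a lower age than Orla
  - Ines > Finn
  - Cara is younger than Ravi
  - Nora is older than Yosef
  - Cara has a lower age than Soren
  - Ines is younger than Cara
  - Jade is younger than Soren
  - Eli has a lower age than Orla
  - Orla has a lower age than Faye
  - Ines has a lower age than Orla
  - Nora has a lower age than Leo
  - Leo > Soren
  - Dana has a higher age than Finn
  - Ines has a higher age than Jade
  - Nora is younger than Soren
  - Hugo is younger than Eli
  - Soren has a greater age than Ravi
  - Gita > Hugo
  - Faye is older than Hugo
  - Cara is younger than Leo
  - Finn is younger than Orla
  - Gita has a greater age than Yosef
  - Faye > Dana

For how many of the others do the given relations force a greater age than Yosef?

Directly above Yosef: Gita, Nora.
One step further: Faye, Soren, Leo (5 so far).
Nothing else is reachable above Yosef; 5 in all.

5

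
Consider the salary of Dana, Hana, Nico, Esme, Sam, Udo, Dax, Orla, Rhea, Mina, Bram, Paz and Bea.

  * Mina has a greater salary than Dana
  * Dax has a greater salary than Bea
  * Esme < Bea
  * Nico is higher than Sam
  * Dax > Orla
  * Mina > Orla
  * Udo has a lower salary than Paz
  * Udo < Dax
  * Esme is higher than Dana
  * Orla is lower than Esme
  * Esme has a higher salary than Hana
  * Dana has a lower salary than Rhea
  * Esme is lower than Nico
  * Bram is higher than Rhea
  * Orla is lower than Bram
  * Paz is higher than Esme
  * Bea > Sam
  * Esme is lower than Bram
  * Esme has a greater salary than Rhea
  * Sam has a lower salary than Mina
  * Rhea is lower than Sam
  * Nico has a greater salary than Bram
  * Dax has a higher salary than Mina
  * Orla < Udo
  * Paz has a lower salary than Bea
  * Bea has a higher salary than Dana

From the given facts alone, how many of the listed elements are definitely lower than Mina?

From Mina the given relations immediately reach Orla, Dana, Sam.
From those, Rhea — 4 in total.
No other element is forced below Mina by the given relations, so the count is 4.

4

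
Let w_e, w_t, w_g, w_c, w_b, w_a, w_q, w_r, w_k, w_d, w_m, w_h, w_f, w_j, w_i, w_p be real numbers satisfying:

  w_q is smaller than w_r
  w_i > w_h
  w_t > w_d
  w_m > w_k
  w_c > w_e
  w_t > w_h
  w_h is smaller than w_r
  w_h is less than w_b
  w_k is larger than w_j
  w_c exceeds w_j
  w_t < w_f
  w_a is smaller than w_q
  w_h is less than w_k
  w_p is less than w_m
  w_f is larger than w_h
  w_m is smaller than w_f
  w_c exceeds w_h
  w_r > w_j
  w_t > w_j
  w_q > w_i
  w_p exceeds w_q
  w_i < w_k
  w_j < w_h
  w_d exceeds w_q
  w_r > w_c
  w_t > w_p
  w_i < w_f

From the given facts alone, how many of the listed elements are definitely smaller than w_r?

7

Directly below w_r: w_j, w_h, w_q, w_c.
One step further: w_a, w_i, w_e (7 so far).
No other element is forced below w_r by the given relations, so the count is 7.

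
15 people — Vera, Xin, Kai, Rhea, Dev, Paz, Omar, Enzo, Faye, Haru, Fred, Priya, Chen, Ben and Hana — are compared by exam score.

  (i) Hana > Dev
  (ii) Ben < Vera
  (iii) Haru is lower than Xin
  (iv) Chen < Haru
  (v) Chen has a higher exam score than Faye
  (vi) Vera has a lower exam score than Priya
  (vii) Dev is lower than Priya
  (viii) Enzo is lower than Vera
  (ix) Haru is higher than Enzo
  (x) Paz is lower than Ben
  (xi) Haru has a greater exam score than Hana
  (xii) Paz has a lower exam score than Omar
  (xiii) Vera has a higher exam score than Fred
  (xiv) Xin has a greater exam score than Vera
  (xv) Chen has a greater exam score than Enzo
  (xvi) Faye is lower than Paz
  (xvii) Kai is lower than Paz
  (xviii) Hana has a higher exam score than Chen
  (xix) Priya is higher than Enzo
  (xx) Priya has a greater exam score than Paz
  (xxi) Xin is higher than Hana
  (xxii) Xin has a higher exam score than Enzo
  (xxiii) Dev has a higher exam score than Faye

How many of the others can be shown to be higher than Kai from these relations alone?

Directly above Kai: Paz.
One step further: Ben, Omar, Priya (4 so far).
One step further: Vera (5 so far).
One step further: Xin (6 so far).
No other element is forced above Kai by the given relations, so the count is 6.

6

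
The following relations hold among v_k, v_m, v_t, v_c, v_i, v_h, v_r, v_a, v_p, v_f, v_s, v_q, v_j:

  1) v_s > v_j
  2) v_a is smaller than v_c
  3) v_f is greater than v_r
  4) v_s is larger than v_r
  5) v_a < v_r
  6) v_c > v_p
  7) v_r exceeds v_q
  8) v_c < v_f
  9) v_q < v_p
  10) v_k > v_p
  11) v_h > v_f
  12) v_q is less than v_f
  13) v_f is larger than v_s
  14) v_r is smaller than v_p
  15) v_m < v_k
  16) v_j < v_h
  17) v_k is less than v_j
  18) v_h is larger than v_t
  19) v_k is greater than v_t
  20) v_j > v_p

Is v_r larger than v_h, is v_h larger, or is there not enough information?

Chaining the given relations: v_r < v_p < v_k < v_j < v_s < v_f < v_h.
So v_h is larger.

v_h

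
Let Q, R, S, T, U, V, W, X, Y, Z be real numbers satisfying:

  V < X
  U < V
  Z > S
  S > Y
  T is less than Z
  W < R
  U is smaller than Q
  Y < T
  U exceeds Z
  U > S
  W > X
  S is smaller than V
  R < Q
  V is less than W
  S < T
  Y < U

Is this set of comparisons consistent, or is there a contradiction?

Every relation is compatible with Y < S < T < Z < U < V < X < W < R < Q; the set is consistent.

consistent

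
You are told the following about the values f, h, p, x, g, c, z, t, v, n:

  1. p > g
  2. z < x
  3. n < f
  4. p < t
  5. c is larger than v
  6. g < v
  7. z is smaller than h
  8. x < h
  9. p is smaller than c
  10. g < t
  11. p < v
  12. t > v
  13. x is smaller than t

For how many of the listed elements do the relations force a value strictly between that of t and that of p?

1

The relations place p below t. An element lies strictly between them when it is forced above p and also forced below t.
Above p: {v, c}. Below t: {z, g, x, v}.
Intersection: {v} — 1.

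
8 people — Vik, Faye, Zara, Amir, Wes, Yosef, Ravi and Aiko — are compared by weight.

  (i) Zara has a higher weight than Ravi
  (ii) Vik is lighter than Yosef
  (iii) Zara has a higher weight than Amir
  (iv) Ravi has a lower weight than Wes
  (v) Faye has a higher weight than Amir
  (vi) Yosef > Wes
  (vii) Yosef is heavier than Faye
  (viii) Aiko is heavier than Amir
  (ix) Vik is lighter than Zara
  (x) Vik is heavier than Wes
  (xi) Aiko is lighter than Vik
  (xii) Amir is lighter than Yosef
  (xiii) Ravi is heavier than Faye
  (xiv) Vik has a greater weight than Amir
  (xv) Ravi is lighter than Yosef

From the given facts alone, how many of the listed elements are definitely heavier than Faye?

5

From Faye the given relations immediately reach Ravi, Yosef.
From those, Wes, Zara — 4 in total.
From those, Vik — 5 in total.
Nothing else is reachable above Faye; 5 in all.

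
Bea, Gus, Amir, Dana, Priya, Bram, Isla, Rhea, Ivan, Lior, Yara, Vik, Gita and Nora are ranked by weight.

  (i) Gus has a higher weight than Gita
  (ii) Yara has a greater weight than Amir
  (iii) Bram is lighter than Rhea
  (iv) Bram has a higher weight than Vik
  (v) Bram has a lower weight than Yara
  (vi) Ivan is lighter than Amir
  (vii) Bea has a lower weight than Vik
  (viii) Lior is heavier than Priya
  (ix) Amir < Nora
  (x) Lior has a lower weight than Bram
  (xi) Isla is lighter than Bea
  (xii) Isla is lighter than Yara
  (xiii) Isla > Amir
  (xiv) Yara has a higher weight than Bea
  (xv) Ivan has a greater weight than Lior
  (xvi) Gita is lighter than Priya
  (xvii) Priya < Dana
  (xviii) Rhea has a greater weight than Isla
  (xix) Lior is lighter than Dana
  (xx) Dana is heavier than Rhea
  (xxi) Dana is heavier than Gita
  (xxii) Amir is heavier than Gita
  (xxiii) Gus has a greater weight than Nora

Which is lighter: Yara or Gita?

Gita

Gita < Priya and Priya < Lior give Gita < Lior.
With Lior < Ivan: Gita < Priya < Lior < Ivan.
With Ivan < Amir: Gita < Priya < Lior < Ivan < Amir.
With Amir < Isla: Gita < Priya < Lior < Ivan < Amir < Isla.
With Isla < Bea: Gita < Priya < Lior < Ivan < Amir < Isla < Bea.
Then Bea < Vik extends the chain to Vik.
With Vik < Bram: Gita < Priya < Lior < Ivan < Amir < Isla < Bea < Vik < Bram.
Then Bram < Yara extends the chain to Yara.
So Gita < Yara; Gita is the lighter of the two.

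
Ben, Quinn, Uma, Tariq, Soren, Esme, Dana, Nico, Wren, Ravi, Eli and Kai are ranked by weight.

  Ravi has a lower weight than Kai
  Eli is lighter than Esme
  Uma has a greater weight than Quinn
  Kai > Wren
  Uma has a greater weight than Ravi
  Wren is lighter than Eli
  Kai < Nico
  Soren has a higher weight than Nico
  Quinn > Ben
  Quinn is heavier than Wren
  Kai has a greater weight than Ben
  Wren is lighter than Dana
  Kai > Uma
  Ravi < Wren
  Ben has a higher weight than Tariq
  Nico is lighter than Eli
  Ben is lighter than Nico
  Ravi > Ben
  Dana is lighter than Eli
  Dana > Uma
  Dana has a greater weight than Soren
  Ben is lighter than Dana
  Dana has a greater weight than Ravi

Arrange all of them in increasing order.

Tariq < Ben < Ravi < Wren < Quinn < Uma < Kai < Nico < Soren < Dana < Eli < Esme

Nothing is placed below Tariq, so it is least; from there Tariq < Ben; Ben < Ravi; Ravi < Wren; Wren < Quinn; Quinn < Uma; Uma < Kai; Kai < Nico; Nico < Soren; Soren < Dana; Dana < Eli; Eli < Esme, each given directly.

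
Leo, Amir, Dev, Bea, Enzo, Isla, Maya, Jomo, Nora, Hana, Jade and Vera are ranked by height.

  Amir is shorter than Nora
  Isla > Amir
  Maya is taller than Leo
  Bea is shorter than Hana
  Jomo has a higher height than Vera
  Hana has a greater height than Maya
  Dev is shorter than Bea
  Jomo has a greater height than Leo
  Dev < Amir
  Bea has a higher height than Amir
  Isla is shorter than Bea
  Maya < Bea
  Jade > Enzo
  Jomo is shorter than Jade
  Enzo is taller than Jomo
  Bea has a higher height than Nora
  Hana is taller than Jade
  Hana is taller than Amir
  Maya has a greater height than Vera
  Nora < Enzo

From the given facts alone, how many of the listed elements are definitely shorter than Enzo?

The elements the relations force below Enzo are Dev, Leo, Vera, Amir, Jomo, Nora — no chain reaches any other.
That is 6.

6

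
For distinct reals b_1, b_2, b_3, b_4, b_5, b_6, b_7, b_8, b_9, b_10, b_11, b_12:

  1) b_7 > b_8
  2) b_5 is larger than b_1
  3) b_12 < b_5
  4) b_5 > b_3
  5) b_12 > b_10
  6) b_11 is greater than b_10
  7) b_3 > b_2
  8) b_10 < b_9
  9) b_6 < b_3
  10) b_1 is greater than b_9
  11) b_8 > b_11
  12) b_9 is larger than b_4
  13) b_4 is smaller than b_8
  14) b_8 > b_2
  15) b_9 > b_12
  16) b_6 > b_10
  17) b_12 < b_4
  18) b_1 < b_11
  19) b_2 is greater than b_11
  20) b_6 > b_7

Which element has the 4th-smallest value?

Piecing the relations together gives one ordering: b_10 < b_12 < b_4 < b_9 < b_1 < b_11 < b_2 < b_8 < b_7 < b_6 < b_3 < b_5.
The 4th smallest is b_9.

b_9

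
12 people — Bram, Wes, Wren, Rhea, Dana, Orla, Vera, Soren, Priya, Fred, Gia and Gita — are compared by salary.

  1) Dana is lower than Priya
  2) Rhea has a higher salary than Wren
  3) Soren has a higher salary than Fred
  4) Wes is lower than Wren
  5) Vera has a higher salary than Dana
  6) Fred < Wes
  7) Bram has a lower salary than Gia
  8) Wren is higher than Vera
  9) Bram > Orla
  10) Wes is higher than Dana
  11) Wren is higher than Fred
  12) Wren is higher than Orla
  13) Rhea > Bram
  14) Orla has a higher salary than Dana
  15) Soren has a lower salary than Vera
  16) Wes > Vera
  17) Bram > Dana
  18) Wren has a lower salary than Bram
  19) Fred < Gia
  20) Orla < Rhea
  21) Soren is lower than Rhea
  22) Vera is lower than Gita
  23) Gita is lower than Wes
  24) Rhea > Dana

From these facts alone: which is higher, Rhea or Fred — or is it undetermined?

Fred < Soren and Soren < Vera give Fred < Vera.
With Vera < Gita: Fred < Soren < Vera < Gita.
Then Gita < Wes extends the chain to Wes.
With Wes < Wren: Fred < Soren < Vera < Gita < Wes < Wren.
With Wren < Bram: Fred < Soren < Vera < Gita < Wes < Wren < Bram.
With Bram < Rhea: Fred < Soren < Vera < Gita < Wes < Wren < Bram < Rhea.
So Rhea is higher.

Rhea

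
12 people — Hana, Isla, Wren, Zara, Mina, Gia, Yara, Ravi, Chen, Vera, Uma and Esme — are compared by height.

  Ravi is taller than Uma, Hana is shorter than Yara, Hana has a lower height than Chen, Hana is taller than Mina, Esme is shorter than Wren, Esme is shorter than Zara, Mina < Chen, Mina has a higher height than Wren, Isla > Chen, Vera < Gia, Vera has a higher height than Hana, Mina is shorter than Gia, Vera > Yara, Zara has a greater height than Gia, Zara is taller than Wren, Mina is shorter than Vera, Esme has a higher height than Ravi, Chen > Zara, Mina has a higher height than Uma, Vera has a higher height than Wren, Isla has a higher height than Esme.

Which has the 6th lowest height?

Chaining the given pairs: Uma < Ravi < Esme < Wren < Mina < Hana < Yara < Vera < Gia < Zara < Chen < Isla.
The 6th smallest is Hana.

Hana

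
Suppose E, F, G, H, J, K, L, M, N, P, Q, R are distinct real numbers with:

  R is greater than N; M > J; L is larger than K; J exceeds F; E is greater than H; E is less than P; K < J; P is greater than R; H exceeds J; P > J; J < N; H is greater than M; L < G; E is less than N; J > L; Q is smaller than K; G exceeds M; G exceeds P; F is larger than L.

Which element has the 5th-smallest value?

Chaining the given pairs: Q < K < L < F < J < M < H < E < N < R < P < G.
The 5th smallest is J.

J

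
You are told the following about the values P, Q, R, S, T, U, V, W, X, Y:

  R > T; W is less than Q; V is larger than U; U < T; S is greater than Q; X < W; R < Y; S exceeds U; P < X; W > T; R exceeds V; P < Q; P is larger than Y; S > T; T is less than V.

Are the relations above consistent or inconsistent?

The single ordering U < T < V < R < Y < P < X < W < Q < S satisfies every listed relation, so no contradiction arises.

consistent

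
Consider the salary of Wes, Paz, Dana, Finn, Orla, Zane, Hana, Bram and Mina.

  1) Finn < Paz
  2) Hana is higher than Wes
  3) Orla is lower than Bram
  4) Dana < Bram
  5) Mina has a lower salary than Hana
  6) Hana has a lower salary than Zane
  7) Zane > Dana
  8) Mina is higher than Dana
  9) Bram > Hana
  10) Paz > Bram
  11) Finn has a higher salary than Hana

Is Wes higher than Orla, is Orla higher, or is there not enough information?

Following every chain through Wes: above Wes we get Hana, Finn, Zane, Bram, Paz.
Orla is not reached, and no chain runs the other way from Orla to Wes.
So the given relations leave the order of Wes and Orla undetermined.

undetermined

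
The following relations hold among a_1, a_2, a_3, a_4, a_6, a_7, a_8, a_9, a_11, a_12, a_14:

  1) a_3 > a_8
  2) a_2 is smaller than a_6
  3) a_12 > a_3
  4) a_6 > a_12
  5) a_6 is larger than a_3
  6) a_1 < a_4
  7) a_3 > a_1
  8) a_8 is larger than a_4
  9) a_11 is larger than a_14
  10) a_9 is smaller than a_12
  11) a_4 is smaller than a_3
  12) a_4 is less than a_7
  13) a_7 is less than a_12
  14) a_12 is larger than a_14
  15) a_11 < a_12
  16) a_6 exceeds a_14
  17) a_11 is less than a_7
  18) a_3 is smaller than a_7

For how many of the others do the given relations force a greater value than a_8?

Directly above a_8: a_3.
One step further: a_7, a_12, a_6 (4 so far).
No other element is forced above a_8 by the given relations, so the count is 4.

4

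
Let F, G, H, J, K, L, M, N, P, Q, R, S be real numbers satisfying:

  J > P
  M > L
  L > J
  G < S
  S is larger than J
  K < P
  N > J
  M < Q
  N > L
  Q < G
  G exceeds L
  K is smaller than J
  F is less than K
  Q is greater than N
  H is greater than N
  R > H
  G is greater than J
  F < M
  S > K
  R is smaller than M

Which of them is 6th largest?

The consecutive relations fix a unique order: F < K < P < J < L < N < H < R < M < Q < G < S.
The 6th largest is H.

H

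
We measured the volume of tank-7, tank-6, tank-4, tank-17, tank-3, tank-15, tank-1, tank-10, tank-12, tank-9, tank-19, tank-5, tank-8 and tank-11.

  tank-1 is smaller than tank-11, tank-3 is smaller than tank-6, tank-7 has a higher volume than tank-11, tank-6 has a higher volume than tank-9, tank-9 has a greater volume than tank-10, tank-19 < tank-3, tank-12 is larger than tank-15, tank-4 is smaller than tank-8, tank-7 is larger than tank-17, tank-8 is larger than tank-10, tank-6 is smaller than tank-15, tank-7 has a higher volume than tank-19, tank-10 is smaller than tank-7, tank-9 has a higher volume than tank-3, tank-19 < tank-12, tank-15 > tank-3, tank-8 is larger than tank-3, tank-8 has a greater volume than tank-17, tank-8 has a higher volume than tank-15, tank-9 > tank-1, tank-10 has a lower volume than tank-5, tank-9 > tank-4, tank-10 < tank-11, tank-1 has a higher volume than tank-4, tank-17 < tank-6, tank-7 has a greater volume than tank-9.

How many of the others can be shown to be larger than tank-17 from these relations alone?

Directly above tank-17: tank-6, tank-7, tank-8.
One step further: tank-15 (4 so far).
One step further: tank-12 (5 so far).
No other element is forced above tank-17 by the given relations, so the count is 5.

5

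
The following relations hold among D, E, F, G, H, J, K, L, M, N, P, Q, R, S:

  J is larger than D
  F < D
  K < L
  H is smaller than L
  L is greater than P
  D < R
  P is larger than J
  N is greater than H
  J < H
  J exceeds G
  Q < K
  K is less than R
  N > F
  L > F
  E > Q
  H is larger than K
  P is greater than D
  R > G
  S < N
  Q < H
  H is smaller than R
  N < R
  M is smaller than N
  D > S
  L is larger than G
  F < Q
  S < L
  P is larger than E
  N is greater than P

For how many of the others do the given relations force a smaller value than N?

The elements the relations force below N are S, F, G, Q, D, J, K, M, H, E, P — no chain reaches any other.
That is 11.

11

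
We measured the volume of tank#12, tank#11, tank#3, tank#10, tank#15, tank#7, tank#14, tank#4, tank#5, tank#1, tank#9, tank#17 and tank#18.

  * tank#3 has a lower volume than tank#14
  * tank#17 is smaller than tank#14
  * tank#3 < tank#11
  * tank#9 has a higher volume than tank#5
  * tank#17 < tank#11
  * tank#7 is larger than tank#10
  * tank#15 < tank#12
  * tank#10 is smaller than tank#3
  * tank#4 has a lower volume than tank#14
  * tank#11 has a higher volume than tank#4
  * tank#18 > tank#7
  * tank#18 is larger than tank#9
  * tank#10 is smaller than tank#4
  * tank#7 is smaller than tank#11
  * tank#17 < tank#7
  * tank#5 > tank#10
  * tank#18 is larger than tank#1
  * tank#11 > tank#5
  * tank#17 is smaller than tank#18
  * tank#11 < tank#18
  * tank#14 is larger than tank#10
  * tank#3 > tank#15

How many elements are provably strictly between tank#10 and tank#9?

The relations place tank#10 below tank#9. An element lies strictly between them when it is forced above tank#10 and also forced below tank#9.
Above tank#10: {tank#5, tank#3, tank#7, tank#4, tank#11, tank#14, tank#18}. Below tank#9: {tank#5}.
Intersection: {tank#5} — 1.

1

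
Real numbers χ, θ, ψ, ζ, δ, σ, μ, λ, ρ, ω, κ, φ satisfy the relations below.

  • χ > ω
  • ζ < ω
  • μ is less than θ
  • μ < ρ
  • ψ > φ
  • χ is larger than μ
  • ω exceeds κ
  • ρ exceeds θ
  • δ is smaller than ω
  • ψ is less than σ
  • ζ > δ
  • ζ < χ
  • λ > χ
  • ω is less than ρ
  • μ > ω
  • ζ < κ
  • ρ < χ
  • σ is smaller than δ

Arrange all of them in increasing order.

φ < ψ < σ < δ < ζ < κ < ω < μ < θ < ρ < χ < λ

Each adjacent pair is fixed by a given relation: φ < ψ; ψ < σ; σ < δ; δ < ζ; ζ < κ; κ < ω; ω < μ; μ < θ; θ < ρ; ρ < χ; χ < λ. Chaining them end to end gives the full order.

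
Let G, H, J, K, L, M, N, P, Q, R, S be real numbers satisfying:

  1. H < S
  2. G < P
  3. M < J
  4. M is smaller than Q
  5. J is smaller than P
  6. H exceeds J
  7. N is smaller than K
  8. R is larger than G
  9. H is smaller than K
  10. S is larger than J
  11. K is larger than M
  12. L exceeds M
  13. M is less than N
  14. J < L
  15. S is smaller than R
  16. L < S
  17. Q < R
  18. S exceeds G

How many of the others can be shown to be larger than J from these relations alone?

6

The elements the relations force above J are H, L, P, S, K, R — no chain reaches any other.
That is 6.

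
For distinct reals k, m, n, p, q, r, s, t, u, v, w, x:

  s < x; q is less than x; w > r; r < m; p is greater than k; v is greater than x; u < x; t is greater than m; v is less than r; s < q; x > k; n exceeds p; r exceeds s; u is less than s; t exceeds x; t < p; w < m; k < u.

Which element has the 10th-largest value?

s

Chaining the given pairs: k < u < s < q < x < v < r < w < m < t < p < n.
The 10th largest is s.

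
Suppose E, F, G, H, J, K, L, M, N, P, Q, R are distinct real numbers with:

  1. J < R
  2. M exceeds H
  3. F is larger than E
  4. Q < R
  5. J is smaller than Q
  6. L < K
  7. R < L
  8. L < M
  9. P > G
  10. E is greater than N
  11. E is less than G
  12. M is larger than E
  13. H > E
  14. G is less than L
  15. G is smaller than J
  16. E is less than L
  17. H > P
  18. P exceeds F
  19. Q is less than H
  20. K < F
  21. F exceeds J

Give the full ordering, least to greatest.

Each adjacent pair is fixed by a given relation: N < E; E < G; G < J; J < Q; Q < R; R < L; L < K; K < F; F < P; P < H; H < M. Chaining them end to end gives the full order.

N < E < G < J < Q < R < L < K < F < P < H < M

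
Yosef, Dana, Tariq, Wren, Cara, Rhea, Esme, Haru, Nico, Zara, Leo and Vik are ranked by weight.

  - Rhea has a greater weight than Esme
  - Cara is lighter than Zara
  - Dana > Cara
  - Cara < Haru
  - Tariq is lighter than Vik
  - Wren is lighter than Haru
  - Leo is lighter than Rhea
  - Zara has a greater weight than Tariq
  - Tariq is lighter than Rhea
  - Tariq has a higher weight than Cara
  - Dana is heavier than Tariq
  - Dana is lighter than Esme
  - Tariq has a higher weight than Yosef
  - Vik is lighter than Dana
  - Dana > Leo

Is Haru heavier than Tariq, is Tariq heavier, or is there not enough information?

Following every chain through Tariq: above Tariq we get Vik, Dana, Esme, Zara, Rhea; below Tariq we get Cara, Yosef.
Haru is not reached, and no chain runs the other way from Haru to Tariq.
So the given relations leave the order of Tariq and Haru undetermined.

undetermined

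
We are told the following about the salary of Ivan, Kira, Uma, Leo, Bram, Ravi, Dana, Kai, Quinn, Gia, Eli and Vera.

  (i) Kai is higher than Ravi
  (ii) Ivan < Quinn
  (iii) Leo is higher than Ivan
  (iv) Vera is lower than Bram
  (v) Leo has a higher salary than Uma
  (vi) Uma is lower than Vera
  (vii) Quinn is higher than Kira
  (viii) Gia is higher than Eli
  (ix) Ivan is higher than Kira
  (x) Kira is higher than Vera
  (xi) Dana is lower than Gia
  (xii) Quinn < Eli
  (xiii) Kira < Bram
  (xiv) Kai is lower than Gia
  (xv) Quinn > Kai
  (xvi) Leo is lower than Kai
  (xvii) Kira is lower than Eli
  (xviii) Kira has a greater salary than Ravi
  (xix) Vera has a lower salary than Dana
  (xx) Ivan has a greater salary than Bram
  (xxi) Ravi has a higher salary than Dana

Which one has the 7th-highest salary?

Bram

The consecutive relations fix a unique order: Uma < Vera < Dana < Ravi < Kira < Bram < Ivan < Leo < Kai < Quinn < Eli < Gia.
The 7th largest is Bram.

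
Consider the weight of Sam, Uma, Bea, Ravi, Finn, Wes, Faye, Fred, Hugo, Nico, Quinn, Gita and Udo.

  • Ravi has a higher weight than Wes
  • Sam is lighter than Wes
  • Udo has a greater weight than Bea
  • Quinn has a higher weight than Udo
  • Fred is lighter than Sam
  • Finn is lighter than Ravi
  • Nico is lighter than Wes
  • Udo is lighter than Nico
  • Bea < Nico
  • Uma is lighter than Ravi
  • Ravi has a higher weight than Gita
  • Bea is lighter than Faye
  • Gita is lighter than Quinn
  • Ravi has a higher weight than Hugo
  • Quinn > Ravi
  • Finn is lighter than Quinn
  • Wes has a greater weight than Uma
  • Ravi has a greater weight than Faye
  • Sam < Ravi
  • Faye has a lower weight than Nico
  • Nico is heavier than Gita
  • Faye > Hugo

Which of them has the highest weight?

Fred is not greatest since Fred < Sam; Bea is not greatest since Bea < Nico; Gita is not greatest since Gita < Ravi; Hugo is not greatest since Hugo < Faye; Finn is not greatest since Finn < Quinn; Udo is not greatest since Udo < Nico; Uma is not greatest since Uma < Ravi; Faye is not greatest since Faye < Nico; Sam is not greatest since Sam < Ravi; Nico is not greatest since Nico < Wes; Wes is not greatest since Wes < Ravi; Ravi is not greatest since Ravi < Quinn.
Only Quinn has nothing above it, so Quinn is the highest weight.

Quinn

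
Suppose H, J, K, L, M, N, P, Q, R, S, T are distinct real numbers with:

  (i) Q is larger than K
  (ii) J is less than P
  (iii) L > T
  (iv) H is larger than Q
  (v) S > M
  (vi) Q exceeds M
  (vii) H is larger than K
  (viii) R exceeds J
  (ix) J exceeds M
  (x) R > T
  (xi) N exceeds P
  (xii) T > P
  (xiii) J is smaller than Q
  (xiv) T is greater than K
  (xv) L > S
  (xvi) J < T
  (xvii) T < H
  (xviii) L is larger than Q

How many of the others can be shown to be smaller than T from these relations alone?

Directly below T: J, K, P.
One step further: M (4 so far).
Nothing else is reachable below T; 4 in all.

4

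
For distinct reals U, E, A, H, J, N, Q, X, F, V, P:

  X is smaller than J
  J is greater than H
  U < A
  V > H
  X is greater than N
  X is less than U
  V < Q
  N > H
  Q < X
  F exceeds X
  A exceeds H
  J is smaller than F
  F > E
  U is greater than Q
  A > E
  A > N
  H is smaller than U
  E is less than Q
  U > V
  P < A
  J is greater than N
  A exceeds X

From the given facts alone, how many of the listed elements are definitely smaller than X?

The elements the relations force below X are E, H, V, N, Q — no chain reaches any other.
That is 5.

5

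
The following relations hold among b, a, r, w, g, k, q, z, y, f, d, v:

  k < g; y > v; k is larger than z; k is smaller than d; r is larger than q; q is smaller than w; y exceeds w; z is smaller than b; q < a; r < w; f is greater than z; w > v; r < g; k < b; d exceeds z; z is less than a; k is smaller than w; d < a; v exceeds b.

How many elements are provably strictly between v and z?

2

The relations place z below v. An element lies strictly between them when it is forced above z and also forced below v.
Above z: {f, k, d, b, w, y, a, g}. Below v: {k, b}.
Intersection: {k, b} — 2.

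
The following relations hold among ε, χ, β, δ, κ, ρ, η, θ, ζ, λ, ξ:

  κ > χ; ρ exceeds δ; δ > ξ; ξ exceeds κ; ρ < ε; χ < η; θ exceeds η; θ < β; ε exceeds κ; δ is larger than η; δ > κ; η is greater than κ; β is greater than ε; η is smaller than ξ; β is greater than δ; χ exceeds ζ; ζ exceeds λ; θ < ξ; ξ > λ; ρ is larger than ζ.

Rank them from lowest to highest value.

The consecutive links are each given: λ < ζ; ζ < χ; χ < κ; κ < η; η < θ; θ < ξ; ξ < δ; δ < ρ; ρ < ε; ε < β.

λ < ζ < χ < κ < η < θ < ξ < δ < ρ < ε < β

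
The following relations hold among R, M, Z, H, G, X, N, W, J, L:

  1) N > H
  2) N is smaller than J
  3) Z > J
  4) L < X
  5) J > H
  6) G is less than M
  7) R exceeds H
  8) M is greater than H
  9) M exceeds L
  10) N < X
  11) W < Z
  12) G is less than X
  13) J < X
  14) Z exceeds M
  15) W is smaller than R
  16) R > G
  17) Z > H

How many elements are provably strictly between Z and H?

3

The relations place H below Z. An element lies strictly between them when it is forced above H and also forced below Z.
Above H: {M, N, J, X, R}. Below Z: {G, L, W, M, N, J}.
Intersection: {M, N, J} — 3.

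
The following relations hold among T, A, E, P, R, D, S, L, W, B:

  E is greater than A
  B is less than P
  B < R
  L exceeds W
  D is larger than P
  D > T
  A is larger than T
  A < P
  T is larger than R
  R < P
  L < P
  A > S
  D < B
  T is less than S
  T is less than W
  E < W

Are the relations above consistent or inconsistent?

We have D < B stated directly, yet also B < R < T < S < A < E < W < L < P < D by chaining the others — so B < D. Contradiction.

inconsistent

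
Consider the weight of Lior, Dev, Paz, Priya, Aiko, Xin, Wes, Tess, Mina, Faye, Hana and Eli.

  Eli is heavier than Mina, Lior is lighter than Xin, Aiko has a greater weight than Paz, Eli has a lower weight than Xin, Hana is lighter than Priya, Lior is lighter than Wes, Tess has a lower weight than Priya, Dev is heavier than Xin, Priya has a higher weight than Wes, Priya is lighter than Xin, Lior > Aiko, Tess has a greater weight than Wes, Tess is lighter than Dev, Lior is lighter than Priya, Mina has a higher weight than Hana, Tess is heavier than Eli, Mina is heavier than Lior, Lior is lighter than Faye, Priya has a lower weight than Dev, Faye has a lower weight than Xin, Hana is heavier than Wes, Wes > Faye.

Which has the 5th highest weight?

Eli

The consecutive relations fix a unique order: Paz < Aiko < Lior < Faye < Wes < Hana < Mina < Eli < Tess < Priya < Xin < Dev.
The 5th largest is Eli.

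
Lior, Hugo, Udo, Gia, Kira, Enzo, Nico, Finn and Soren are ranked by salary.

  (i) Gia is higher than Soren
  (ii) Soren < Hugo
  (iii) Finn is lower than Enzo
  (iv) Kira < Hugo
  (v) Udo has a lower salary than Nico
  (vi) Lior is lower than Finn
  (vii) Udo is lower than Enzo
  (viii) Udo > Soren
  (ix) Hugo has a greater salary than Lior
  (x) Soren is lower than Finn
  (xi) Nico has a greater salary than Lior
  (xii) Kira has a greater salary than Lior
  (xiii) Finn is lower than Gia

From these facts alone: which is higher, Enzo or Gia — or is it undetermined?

Following every chain through Enzo: below Enzo we get Lior, Soren, Udo, Finn.
Gia is not reached, and no chain runs the other way from Gia to Enzo.
So the given relations leave the order of Enzo and Gia undetermined.

undetermined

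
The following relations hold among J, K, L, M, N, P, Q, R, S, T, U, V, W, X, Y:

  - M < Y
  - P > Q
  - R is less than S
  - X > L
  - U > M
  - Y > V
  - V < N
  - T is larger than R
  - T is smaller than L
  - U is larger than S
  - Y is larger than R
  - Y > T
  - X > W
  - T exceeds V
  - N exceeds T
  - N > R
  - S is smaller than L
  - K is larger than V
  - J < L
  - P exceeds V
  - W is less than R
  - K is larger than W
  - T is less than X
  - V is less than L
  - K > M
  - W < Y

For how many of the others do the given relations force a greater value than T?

Directly above T: L, Y, X, N.
Nothing else is reachable above T; 4 in all.

4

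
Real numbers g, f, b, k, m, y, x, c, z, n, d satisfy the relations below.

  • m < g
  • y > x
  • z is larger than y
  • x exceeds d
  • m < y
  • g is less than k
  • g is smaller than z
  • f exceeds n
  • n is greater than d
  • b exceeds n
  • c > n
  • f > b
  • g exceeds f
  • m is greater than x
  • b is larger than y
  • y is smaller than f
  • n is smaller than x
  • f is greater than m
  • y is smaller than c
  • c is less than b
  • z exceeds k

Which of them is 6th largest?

c

The consecutive relations fix a unique order: d < n < x < m < y < c < b < f < g < k < z.
The 6th largest is c.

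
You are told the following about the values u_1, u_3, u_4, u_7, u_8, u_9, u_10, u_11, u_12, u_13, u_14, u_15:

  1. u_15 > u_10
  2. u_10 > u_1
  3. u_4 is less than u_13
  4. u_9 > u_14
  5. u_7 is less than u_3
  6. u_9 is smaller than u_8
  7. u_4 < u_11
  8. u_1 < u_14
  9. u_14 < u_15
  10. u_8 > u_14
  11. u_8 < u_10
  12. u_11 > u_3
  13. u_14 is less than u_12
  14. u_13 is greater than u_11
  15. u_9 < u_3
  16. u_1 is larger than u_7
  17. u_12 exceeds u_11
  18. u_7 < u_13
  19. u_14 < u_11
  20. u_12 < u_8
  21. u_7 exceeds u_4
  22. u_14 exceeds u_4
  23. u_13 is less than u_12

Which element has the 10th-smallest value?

u_8

Chaining the given pairs: u_4 < u_7 < u_1 < u_14 < u_9 < u_3 < u_11 < u_13 < u_12 < u_8 < u_10 < u_15.
The 10th smallest is u_8.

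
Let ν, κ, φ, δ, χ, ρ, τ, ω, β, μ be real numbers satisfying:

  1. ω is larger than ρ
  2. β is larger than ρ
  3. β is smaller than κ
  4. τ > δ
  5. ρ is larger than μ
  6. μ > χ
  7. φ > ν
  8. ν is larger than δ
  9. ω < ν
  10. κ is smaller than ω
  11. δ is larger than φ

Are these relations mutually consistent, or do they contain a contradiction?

inconsistent

We have δ < ν stated directly, yet also ν < φ < δ by chaining the others — so ν < δ. Contradiction.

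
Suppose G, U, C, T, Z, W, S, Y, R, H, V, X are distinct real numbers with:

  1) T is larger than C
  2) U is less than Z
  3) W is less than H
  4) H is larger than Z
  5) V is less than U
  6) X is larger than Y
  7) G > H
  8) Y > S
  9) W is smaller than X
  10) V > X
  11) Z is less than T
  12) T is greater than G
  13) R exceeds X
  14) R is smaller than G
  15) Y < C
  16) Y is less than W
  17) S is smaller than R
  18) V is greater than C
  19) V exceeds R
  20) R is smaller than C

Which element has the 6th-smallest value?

The consecutive relations fix a unique order: S < Y < W < X < R < C < V < U < Z < H < G < T.
Counting 6 from the smallest end gives C.

C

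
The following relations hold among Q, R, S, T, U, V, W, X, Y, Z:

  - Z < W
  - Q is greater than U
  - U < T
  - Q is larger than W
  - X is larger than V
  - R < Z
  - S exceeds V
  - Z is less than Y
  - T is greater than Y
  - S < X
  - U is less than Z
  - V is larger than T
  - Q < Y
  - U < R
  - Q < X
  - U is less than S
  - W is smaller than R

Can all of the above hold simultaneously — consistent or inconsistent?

We have W < R stated directly, yet also R < Z < W by chaining the others — so R < W. Contradiction.

inconsistent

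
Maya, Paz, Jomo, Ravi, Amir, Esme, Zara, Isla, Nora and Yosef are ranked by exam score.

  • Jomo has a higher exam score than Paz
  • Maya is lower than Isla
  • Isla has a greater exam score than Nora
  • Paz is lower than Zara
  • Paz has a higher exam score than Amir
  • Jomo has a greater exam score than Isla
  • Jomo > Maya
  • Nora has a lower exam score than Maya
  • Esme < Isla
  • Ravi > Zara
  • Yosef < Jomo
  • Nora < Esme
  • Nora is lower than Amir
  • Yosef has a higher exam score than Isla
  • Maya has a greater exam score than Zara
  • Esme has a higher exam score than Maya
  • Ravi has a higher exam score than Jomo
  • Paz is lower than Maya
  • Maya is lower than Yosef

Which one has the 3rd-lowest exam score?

Paz

Piecing the relations together gives one ordering: Nora < Amir < Paz < Zara < Maya < Esme < Isla < Yosef < Jomo < Ravi.
The 3rd smallest is Paz.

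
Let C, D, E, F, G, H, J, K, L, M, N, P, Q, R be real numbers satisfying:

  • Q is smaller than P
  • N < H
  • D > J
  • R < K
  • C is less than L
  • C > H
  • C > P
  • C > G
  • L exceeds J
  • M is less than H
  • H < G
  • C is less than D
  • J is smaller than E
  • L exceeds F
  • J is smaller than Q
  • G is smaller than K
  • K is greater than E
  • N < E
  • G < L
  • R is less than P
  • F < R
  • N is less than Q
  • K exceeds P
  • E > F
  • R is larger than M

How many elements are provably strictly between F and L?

3

Chaining upward from F reaches: R, E, P, C, D, K.
Chaining downward from L reaches: M, N, R, J, H, G, Q, P, C.
Strictly between F and L are those in both lists: R, P, C — 3 elements.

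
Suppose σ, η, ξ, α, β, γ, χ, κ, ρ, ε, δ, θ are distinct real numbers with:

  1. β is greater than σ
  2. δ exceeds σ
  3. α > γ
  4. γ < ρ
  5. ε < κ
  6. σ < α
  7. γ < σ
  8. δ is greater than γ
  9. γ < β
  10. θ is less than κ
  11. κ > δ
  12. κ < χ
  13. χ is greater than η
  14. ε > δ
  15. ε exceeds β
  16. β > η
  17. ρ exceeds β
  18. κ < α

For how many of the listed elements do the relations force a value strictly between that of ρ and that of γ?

2

Chaining upward from γ reaches: σ, β, δ, ε, κ, α, χ.
Chaining downward from ρ reaches: σ, η, β.
Strictly between γ and ρ are those in both lists: σ, β — 2 elements.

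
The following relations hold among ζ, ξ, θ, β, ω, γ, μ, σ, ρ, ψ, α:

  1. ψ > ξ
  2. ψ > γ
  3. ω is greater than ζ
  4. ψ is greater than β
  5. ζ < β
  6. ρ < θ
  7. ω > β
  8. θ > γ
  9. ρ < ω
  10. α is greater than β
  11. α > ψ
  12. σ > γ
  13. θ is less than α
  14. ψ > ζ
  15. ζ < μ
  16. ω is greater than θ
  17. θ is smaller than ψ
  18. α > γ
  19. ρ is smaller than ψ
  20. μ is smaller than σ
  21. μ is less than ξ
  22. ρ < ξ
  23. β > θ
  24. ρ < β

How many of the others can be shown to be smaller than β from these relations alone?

4

From β the given relations immediately reach ζ, ρ, θ.
From those, γ — 4 in total.
Nothing else is reachable below β; 4 in all.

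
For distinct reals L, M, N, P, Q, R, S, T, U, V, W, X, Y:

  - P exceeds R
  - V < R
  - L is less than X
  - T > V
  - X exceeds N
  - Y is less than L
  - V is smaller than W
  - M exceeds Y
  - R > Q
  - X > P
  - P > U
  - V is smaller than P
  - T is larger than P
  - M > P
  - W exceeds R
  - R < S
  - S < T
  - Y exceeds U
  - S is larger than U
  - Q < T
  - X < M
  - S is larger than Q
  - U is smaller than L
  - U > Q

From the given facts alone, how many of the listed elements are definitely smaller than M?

9

Directly below M: Y, P, X.
One step further: V, U, N, R, L (8 so far).
One step further: Q (9 so far).
Nothing else is reachable below M; 9 in all.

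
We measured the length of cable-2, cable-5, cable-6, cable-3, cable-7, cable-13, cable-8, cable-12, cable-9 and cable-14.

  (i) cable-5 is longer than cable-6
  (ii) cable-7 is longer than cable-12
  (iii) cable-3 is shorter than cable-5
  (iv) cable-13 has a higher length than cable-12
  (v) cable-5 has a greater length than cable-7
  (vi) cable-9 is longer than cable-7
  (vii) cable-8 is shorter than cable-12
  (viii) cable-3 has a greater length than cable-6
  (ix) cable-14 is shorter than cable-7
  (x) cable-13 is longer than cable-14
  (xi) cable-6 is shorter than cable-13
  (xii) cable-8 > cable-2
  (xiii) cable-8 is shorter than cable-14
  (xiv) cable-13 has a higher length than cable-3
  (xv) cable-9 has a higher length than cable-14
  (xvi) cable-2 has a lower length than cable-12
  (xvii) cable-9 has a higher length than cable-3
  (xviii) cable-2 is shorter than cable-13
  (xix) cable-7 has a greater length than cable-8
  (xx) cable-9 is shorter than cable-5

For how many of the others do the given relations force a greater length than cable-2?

The elements the relations force above cable-2 are cable-8, cable-12, cable-14, cable-7, cable-13, cable-9, cable-5 — no chain reaches any other.
That is 7.

7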